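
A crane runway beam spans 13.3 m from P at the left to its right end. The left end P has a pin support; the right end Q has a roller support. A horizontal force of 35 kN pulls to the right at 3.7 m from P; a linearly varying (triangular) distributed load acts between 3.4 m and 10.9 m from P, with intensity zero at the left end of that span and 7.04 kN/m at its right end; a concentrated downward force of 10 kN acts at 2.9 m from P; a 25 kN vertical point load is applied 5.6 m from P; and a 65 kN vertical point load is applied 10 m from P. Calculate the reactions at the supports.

Resultant of the triangular load: ½ × 7.04 × 7.5 = 26.4 kN, acting at 8.4 m from P (one-third of the span from the peak).
Taking moments about P: Q_y·13.3 − (½·7.04·7.5)·8.4 − 10·2.9 − 25·5.6 − 65·10 = 0 → Q_y = 1040.76/13.3 = 78.2526 ≈ 78.25 kN.
ΣF_y = 0: P_y + 78.2526 − ½·7.04·7.5 − 10 − 25 − 65 = 0 → P_y = 48.15 kN.
ΣF_x = 0: P_x + 35 = 0 → P_x = -35.00 kN.

P_x = -35.00 kN, P_y = 48.15 kN, Q_y = 78.25 kN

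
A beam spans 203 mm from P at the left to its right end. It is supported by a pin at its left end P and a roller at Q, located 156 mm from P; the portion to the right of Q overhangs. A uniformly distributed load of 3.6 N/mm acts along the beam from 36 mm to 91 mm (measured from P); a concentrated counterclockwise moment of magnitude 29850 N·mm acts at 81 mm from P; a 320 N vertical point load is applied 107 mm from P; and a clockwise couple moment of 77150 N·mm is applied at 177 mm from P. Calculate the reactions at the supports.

P_x = 0, P_y = -85.29 N, Q_y = 603.3 N

Resultant of the distributed load: 3.6 × 55 = 198 N at 63.5 mm from P.
ΣM about P: Q_y·156 − (3.6·55)·63.5 + 29850 − 320·107 − 77150 = 0 → Q_y = 94113/156 = 603.288 ≈ 603.3 N.
ΣF_y = 0: P_y + 603.288 − 3.6·55 − 320 = 0 → P_y = -85.29 N.
ΣF_x = 0: no horizontal applied forces, so P_x = 0.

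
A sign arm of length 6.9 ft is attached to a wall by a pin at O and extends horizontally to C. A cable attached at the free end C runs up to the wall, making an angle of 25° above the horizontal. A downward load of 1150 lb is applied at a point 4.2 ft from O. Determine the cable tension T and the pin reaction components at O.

T = 1656 lb, O_x = 1501 lb, O_y = 450.0 lb

ΣM about O: T·sin25°·6.9 − 1150·4.2 = 0 → T = 4830/(6.9·0.422618) = 1656.34 ≈ 1656 lb.
ΣF_x = 0: O_x − T·cos25° = 0 → O_x = 1656.34 × 0.906308 = 1501 lb.
ΣF_y = 0: O_y + T·sin25° − 1150 = 0 → O_y = 1150 − 1656.34 × 0.422618 = 450.0 lb.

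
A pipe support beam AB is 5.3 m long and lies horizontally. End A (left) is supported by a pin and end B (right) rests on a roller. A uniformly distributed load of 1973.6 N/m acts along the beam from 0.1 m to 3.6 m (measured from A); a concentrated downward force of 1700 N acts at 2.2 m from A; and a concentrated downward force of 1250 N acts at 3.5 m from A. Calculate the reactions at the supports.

A_x = 0, A_y = 5915 N, B_y = 3942 N

Resultant of the distributed load: 1973.6 × 3.5 = 6907.6 N at 1.85 m from A.
ΣM about A: B_y·5.3 − (1973.6·3.5)·1.85 − 1700·2.2 − 1250·3.5 = 0 → B_y = 20894.06/5.3 = 3942.28 ≈ 3942 N.
ΣF_y = 0: A_y + 3942.28 − 1973.6·3.5 − 1700 − 1250 = 0 → A_y = 5915 N.
ΣF_x = 0: no horizontal applied forces, so A_x = 0.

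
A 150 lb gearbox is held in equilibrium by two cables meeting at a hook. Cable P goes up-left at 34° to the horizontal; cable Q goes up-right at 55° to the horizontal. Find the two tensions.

T_P = 86.05 lb, T_Q = 124.4 lb

ΣF_x = 0: −T_P·cos34° + T_Q·cos55° = 0 → T_Q = 1.44538·T_P.
ΣF_y = 0: T_P·sin34° + T_Q·sin55° = 150.
Substitute: T_P·(0.559193 + 1.44538·0.819152) = 150 → T_P = 86.0497 ≈ 86.05 lb.
Then T_Q = 1.44538 × 86.0497 = 124.4 lb.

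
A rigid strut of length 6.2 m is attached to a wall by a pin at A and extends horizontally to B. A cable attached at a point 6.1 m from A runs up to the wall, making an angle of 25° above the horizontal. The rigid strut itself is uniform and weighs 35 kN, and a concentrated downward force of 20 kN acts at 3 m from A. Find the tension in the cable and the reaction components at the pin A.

T = 65.36 kN, A_x = 59.24 kN, A_y = 27.38 kN

ΣM about A: T·sin25°·6.1 − 35·3.1 − 20·3 = 0 → T = 168.5/(6.1·0.422618) = 65.3615 ≈ 65.36 kN.
ΣF_x = 0: A_x − T·cos25° = 0 → A_x = 65.3615 × 0.906308 = 59.24 kN.
ΣF_y = 0: A_y + T·sin25° − 35 − 20 = 0 → A_y = 55 − 65.3615 × 0.422618 = 27.38 kN.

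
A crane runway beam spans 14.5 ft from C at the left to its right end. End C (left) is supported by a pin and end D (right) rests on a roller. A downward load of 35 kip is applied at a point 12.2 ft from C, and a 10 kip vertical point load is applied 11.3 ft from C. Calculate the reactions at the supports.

C_x = 0, C_y = 7.759 kip, D_y = 37.24 kip

ΣM about C: D_y·14.5 − 35·12.2 − 10·11.3 = 0 → D_y = 540/14.5 = 37.2414 ≈ 37.24 kip.
ΣF_y = 0: C_y + 37.2414 − 35 − 10 = 0 → C_y = 7.759 kip.
ΣF_x = 0: no horizontal applied forces, so C_x = 0.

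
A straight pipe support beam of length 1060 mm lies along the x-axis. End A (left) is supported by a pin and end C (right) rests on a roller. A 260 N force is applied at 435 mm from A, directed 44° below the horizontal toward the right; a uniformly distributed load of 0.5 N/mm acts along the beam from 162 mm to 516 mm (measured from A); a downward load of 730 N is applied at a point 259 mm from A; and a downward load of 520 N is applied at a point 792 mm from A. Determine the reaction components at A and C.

Resultant of the distributed load: 0.5 × 354 = 177 N at 339 mm from A.
Taking moments about A: C_y·1060 − 260·sin44°·435 − (0.5·354)·339 − 730·259 − 520·792 = 0 → C_y = 739479/1060 = 697.622 ≈ 697.6 N.
ΣF_y = 0: A_y + 697.622 − 260·sin44° − 0.5·354 − 730 − 520 = 0 → A_y = 910.0 N.
ΣF_x = 0: A_x + 260·cos44° = 0 → A_x = -187.0 N.

A_x = -187.0 N, A_y = 910.0 N, C_y = 697.6 N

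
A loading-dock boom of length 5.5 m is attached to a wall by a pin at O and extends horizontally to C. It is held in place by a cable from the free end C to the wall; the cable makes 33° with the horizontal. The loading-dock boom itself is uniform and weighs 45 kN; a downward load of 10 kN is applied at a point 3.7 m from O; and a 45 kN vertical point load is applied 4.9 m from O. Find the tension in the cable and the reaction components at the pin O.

T = 127.3 kN, O_x = 106.7 kN, O_y = 30.68 kN

ΣM about O: T·sin33°·5.5 − 45·2.75 − 10·3.7 − 45·4.9 = 0 → T = 381.25/(5.5·0.544639) = 127.274 ≈ 127.3 kN.
ΣF_x = 0: O_x − T·cos33° = 0 → O_x = 127.274 × 0.838671 = 106.7 kN.
ΣF_y = 0: O_y + T·sin33° − 45 − 10 − 45 = 0 → O_y = 100 − 127.274 × 0.544639 = 30.68 kN.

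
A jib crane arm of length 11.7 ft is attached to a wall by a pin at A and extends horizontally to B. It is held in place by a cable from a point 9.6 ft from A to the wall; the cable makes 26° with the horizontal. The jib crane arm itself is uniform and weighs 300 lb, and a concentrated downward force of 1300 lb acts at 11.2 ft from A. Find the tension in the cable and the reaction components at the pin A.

ΣM about A: T·sin26°·9.6 − 300·5.85 − 1300·11.2 = 0 → T = 16315/(9.6·0.438371) = 3876.81 ≈ 3877 lb.
ΣF_x = 0: A_x − T·cos26° = 0 → A_x = 3876.81 × 0.898794 = 3484 lb.
ΣF_y = 0: A_y + T·sin26° − 300 − 1300 = 0 → A_y = 1600 − 3876.81 × 0.438371 = -99.48 lb.

T = 3877 lb, A_x = 3484 lb, A_y = -99.48 lb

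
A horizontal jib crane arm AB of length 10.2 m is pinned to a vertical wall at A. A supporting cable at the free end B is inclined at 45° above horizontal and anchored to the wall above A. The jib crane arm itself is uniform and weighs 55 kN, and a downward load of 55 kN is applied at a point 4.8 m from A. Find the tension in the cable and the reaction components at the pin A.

ΣM about A: T·sin45°·10.2 − 55·5.1 − 55·4.8 = 0 → T = 544.5/(10.2·0.707107) = 75.494 ≈ 75.49 kN.
ΣF_x = 0: A_x − T·cos45° = 0 → A_x = 75.494 × 0.707107 = 53.38 kN.
ΣF_y = 0: A_y + T·sin45° − 55 − 55 = 0 → A_y = 110 − 75.494 × 0.707107 = 56.62 kN.

T = 75.49 kN, A_x = 53.38 kN, A_y = 56.62 kN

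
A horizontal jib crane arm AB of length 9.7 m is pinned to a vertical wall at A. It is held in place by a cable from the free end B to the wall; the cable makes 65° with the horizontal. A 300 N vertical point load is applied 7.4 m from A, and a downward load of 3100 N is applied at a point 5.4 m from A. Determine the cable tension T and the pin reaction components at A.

T = 2157 N, A_x = 911.5 N, A_y = 1445 N

ΣM about A: T·sin65°·9.7 − 300·7.4 − 3100·5.4 = 0 → T = 18960/(9.7·0.906308) = 2156.71 ≈ 2157 N.
ΣF_x = 0: A_x − T·cos65° = 0 → A_x = 2156.71 × 0.422618 = 911.5 N.
ΣF_y = 0: A_y + T·sin65° − 300 − 3100 = 0 → A_y = 3400 − 2156.71 × 0.906308 = 1445 N.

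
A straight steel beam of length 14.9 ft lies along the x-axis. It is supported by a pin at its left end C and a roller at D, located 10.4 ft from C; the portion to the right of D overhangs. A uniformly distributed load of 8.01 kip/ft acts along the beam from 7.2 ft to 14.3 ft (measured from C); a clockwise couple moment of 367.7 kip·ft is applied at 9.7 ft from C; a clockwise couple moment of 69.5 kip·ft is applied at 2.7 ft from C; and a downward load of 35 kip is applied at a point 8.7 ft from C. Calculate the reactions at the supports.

C_x = 0, C_y = -38.23 kip, D_y = 130.1 kip

Resultant of the distributed load: 8.01 × 7.1 = 56.871 kip at 10.75 ft from C.
Moments about C: D_y·10.4 − (8.01·7.1)·10.75 − 367.7 − 69.5 − 35·8.7 = 0 → D_y = 1353.06325/10.4 = 130.102 ≈ 130.1 kip.
ΣF_y = 0: C_y + 130.102 − 8.01·7.1 − 35 = 0 → C_y = -38.23 kip.
ΣF_x = 0: no horizontal applied forces, so C_x = 0.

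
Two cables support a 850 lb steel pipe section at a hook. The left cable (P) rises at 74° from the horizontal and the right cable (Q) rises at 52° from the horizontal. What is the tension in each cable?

ΣF_x = 0: −T_P·cos74° + T_Q·cos52° = 0 → T_Q = 0.447709·T_P.
ΣF_y = 0: T_P·sin74° + T_Q·sin52° = 850.
Substitute: T_P·(0.961262 + 0.447709·0.788011) = 850 → T_P = 646.849 ≈ 646.8 lb.
Then T_Q = 0.447709 × 646.849 = 289.6 lb.

T_P = 646.8 lb, T_Q = 289.6 lb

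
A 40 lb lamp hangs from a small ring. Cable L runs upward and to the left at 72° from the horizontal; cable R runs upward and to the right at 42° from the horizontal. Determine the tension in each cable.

ΣF_x = 0: −T_L·cos72° + T_R·cos42° = 0 → T_R = 0.415823·T_L.
ΣF_y = 0: T_L·sin72° + T_R·sin42° = 40.
Substitute: T_L·(0.951057 + 0.415823·0.669131) = 40 → T_L = 32.5389 ≈ 32.54 lb.
Then T_R = 0.415823 × 32.5389 = 13.53 lb.

T_L = 32.54 lb, T_R = 13.53 lb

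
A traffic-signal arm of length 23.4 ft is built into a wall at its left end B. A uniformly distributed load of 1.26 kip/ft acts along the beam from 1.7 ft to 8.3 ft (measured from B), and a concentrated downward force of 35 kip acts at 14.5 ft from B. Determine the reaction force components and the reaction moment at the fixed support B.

B_x = 0, B_y = 43.32 kip, M_B = 549.1 kip·ft

Resultant of the distributed load: 1.26 × 6.6 = 8.316 kip at 5 ft from B.
ΣF_x = 0: B_x = 0.
ΣF_y = 0: B_y − 1.26·6.6 − 35 = 0 → B_y = 43.32 kip.
ΣM about B: M_B − (1.26·6.6)·5 − 35·14.5 = 0 → M_B = 549.1 kip·ft.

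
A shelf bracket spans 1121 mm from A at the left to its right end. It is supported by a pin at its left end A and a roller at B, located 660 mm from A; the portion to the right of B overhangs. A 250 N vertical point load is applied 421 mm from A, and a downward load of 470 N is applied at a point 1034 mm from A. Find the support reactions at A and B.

Taking moments about A: B_y·660 − 250·421 − 470·1034 = 0 → B_y = 591230/660 = 895.803 ≈ 895.8 N.
ΣF_y = 0: A_y + 895.803 − 250 − 470 = 0 → A_y = -175.8 N.
ΣF_x = 0: no horizontal applied forces, so A_x = 0.

A_x = 0, A_y = -175.8 N, B_y = 895.8 N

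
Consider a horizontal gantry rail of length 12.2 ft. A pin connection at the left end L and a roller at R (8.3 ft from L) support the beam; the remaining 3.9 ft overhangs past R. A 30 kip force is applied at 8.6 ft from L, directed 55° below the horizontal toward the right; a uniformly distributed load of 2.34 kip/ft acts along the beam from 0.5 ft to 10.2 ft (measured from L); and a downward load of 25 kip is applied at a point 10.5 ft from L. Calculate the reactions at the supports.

L_x = -17.21 kip, L_y = 0.5526 kip, R_y = 71.72 kip

Resultant of the distributed load: 2.34 × 9.7 = 22.698 kip at 5.35 ft from L.
Taking moments about L: R_y·8.3 − 30·sin55°·8.6 − (2.34·9.7)·5.35 − 25·10.5 = 0 → R_y = 595.276/8.3 = 71.72 kip.
ΣF_y = 0: L_y + 71.72 − 30·sin55° − 2.34·9.7 − 25 = 0 → L_y = 0.5526 kip.
ΣF_x = 0: L_x + 30·cos55° = 0 → L_x = -17.21 kip.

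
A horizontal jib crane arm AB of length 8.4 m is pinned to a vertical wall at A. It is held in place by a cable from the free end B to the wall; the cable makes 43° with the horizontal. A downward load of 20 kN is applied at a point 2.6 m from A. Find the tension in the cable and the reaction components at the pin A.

ΣM about A: T·sin43°·8.4 − 20·2.6 = 0 → T = 52/(8.4·0.681998) = 9.07697 ≈ 9.077 kN.
ΣF_x = 0: A_x − T·cos43° = 0 → A_x = 9.07697 × 0.731354 = 6.638 kN.
ΣF_y = 0: A_y + T·sin43° − 20 = 0 → A_y = 20 − 9.07697 × 0.681998 = 13.81 kN.

T = 9.077 kN, A_x = 6.638 kN, A_y = 13.81 kN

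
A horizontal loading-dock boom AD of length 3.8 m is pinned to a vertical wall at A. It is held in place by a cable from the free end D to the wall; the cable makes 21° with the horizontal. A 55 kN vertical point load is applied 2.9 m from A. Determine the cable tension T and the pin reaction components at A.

T = 117.1 kN, A_x = 109.3 kN, A_y = 13.03 kN

ΣM about A: T·sin21°·3.8 − 55·2.9 = 0 → T = 159.5/(3.8·0.358368) = 117.125 ≈ 117.1 kN.
ΣF_x = 0: A_x − T·cos21° = 0 → A_x = 117.125 × 0.93358 = 109.3 kN.
ΣF_y = 0: A_y + T·sin21° − 55 = 0 → A_y = 55 − 117.125 × 0.358368 = 13.03 kN.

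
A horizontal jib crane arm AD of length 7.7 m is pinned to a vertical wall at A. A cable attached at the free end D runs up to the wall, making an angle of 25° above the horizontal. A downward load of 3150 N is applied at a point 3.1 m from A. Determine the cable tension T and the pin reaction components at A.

ΣM about A: T·sin25°·7.7 − 3150·3.1 = 0 → T = 9765/(7.7·0.422618) = 3000.78 ≈ 3001 N.
ΣF_x = 0: A_x − T·cos25° = 0 → A_x = 3000.78 × 0.906308 = 2720 N.
ΣF_y = 0: A_y + T·sin25° − 3150 = 0 → A_y = 3150 − 3000.78 × 0.422618 = 1882 N.

T = 3001 N, A_x = 2720 N, A_y = 1882 N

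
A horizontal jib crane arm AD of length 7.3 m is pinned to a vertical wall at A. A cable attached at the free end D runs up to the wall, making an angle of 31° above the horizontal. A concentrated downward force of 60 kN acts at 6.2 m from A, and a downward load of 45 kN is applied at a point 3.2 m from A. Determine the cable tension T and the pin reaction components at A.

ΣM about A: T·sin31°·7.3 − 60·6.2 − 45·3.2 = 0 → T = 516/(7.3·0.515038) = 137.242 ≈ 137.2 kN.
ΣF_x = 0: A_x − T·cos31° = 0 → A_x = 137.242 × 0.857167 = 117.6 kN.
ΣF_y = 0: A_y + T·sin31° − 60 − 45 = 0 → A_y = 105 − 137.242 × 0.515038 = 34.32 kN.

T = 137.2 kN, A_x = 117.6 kN, A_y = 34.32 kN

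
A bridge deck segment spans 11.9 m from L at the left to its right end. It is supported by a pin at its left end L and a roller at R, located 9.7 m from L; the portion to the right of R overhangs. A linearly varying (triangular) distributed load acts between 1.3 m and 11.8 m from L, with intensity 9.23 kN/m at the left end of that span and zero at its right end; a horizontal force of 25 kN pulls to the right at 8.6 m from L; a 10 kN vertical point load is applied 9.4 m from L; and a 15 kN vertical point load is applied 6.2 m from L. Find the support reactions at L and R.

L_x = -25.00 kN, L_y = 30.20 kN, R_y = 43.26 kN

Resultant of the triangular load: ½ × 9.23 × 10.5 = 48.4575 kN, acting at 4.8 m from L (one-third of the span from the peak).
Taking moments about L: R_y·9.7 − (½·9.23·10.5)·4.8 − 10·9.4 − 15·6.2 = 0 → R_y = 419.596/9.7 = 43.2573 ≈ 43.26 kN.
ΣF_y = 0: L_y + 43.2573 − ½·9.23·10.5 − 10 − 15 = 0 → L_y = 30.20 kN.
ΣF_x = 0: L_x + 25 = 0 → L_x = -25.00 kN.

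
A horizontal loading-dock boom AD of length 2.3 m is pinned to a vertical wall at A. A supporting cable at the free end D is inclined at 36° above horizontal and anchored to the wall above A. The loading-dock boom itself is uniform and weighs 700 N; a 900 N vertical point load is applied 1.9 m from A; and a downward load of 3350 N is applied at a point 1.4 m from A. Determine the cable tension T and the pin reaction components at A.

ΣM about A: T·sin36°·2.3 − 700·1.15 − 900·1.9 − 3350·1.4 = 0 → T = 7205/(2.3·0.587785) = 5329.51 ≈ 5330 N.
ΣF_x = 0: A_x − T·cos36° = 0 → A_x = 5329.51 × 0.809017 = 4312 N.
ΣF_y = 0: A_y + T·sin36° − 700 − 900 − 3350 = 0 → A_y = 4950 − 5329.51 × 0.587785 = 1817 N.

T = 5330 N, A_x = 4312 N, A_y = 1817 N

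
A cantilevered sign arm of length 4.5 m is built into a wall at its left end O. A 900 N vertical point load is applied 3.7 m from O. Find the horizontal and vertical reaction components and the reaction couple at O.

O_x = 0, O_y = 900.0 N, M_O = 3330 N·m

ΣF_x = 0: O_x = 0.
ΣF_y = 0: O_y − 900 = 0 → O_y = 900.0 N.
ΣM about O: M_O − 900·3.7 = 0 → M_O = 3330 N·m.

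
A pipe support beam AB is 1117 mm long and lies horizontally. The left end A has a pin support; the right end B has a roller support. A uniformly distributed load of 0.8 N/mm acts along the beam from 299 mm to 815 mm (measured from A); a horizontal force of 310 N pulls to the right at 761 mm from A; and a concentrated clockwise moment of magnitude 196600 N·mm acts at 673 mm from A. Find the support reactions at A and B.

A_x = -310.0 N, A_y = 30.95 N, B_y = 381.9 N

Resultant of the distributed load: 0.8 × 516 = 412.8 N at 557 mm from A.
ΣM about A: B_y·1117 − (0.8·516)·557 − 196600 = 0 → B_y = 426529.6/1117 = 381.853 ≈ 381.9 N.
ΣF_y = 0: A_y + 381.853 − 0.8·516 = 0 → A_y = 30.95 N.
ΣF_x = 0: A_x + 310 = 0 → A_x = -310.0 N.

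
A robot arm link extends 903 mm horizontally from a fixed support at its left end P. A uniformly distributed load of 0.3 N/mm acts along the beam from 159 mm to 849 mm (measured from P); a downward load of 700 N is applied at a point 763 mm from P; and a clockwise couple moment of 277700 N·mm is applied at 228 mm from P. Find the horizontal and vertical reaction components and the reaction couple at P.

P_x = 0, P_y = 907.0 N, M_P = 916100 N·mm

Resultant of the distributed load: 0.3 × 690 = 207 N at 504 mm from P.
ΣF_x = 0: P_x = 0.
ΣF_y = 0: P_y − 0.3·690 − 700 = 0 → P_y = 907.0 N.
ΣM about P: M_P − (0.3·690)·504 − 700·763 − 277700 = 0 → M_P = 916100 N·mm.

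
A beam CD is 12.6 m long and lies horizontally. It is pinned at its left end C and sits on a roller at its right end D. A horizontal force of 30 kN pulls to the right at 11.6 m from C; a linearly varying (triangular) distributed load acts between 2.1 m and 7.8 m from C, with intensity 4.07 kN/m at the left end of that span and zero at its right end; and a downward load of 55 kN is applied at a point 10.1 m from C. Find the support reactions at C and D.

C_x = -30.00 kN, C_y = 18.83 kN, D_y = 47.77 kN

Resultant of the triangular load: ½ × 4.07 × 5.7 = 11.5995 kN, acting at 4 m from C (one-third of the span from the peak).
ΣM about C: D_y·12.6 − (½·4.07·5.7)·4 − 55·10.1 = 0 → D_y = 601.898/12.6 = 47.7697 ≈ 47.77 kN.
ΣF_y = 0: C_y + 47.7697 − ½·4.07·5.7 − 55 = 0 → C_y = 18.83 kN.
ΣF_x = 0: C_x + 30 = 0 → C_x = -30.00 kN.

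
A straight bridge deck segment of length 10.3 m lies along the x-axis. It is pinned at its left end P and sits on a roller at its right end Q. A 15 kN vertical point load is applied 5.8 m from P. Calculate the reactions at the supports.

Moments about P: Q_y·10.3 − 15·5.8 = 0 → Q_y = 87/10.3 = 8.4466 ≈ 8.447 kN.
ΣF_y = 0: P_y + 8.4466 − 15 = 0 → P_y = 6.553 kN.
ΣF_x = 0: no horizontal applied forces, so P_x = 0.

P_x = 0, P_y = 6.553 kN, Q_y = 8.447 kN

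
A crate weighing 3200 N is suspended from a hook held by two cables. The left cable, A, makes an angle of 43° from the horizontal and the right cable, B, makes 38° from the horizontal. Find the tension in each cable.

T_A = 2553 N, T_B = 2370 N

ΣF_x = 0: −T_A·cos43° + T_B·cos38° = 0 → T_B = 0.928101·T_A.
ΣF_y = 0: T_A·sin43° + T_B·sin38° = 3200.
Substitute: T_A·(0.681998 + 0.928101·0.615661) = 3200 → T_A = 2553.07 ≈ 2553 N.
Then T_B = 0.928101 × 2553.07 = 2370 N.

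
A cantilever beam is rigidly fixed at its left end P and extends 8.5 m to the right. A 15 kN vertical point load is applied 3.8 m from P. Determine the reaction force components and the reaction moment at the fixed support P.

ΣF_x = 0: P_x = 0.
ΣF_y = 0: P_y − 15 = 0 → P_y = 15.00 kN.
ΣM about P: M_P − 15·3.8 = 0 → M_P = 57.00 kN·m.

P_x = 0, P_y = 15.00 kN, M_P = 57.00 kN·m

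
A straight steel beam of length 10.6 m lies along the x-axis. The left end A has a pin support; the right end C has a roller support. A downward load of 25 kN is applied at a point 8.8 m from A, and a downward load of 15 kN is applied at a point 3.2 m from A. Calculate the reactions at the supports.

Moments about A: C_y·10.6 − 25·8.8 − 15·3.2 = 0 → C_y = 268/10.6 = 25.283 ≈ 25.28 kN.
ΣF_y = 0: A_y + 25.283 − 25 − 15 = 0 → A_y = 14.72 kN.
ΣF_x = 0: no horizontal applied forces, so A_x = 0.

A_x = 0, A_y = 14.72 kN, C_y = 25.28 kN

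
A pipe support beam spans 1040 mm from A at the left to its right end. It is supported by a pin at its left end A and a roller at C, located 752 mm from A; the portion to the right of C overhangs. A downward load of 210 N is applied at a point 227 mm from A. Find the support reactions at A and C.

ΣM about A: C_y·752 − 210·227 = 0 → C_y = 47670/752 = 63.391 ≈ 63.39 N.
ΣF_y = 0: A_y + 63.391 − 210 = 0 → A_y = 146.6 N.
ΣF_x = 0: no horizontal applied forces, so A_x = 0.

A_x = 0, A_y = 146.6 N, C_y = 63.39 N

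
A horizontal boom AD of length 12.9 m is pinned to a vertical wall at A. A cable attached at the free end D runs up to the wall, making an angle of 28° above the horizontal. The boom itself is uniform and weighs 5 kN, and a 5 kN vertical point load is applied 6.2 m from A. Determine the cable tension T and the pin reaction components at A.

T = 10.44 kN, A_x = 9.221 kN, A_y = 5.097 kN

ΣM about A: T·sin28°·12.9 − 5·6.45 − 5·6.2 = 0 → T = 63.25/(12.9·0.469472) = 10.4439 ≈ 10.44 kN.
ΣF_x = 0: A_x − T·cos28° = 0 → A_x = 10.4439 × 0.882948 = 9.221 kN.
ΣF_y = 0: A_y + T·sin28° − 5 − 5 = 0 → A_y = 10 − 10.4439 × 0.469472 = 5.097 kN.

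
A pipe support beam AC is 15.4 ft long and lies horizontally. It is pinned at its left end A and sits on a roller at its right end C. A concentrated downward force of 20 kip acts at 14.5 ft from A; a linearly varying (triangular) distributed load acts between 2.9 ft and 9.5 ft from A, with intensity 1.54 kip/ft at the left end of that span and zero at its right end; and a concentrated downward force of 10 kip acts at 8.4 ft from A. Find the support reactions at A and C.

Resultant of the triangular load: ½ × 1.54 × 6.6 = 5.082 kip, acting at 5.1 ft from A (one-third of the span from the peak).
ΣM about A: C_y·15.4 − 20·14.5 − (½·1.54·6.6)·5.1 − 10·8.4 = 0 → C_y = 399.9182/15.4 = 25.9687 ≈ 25.97 kip.
ΣF_y = 0: A_y + 25.9687 − 20 − ½·1.54·6.6 − 10 = 0 → A_y = 9.113 kip.
ΣF_x = 0: no horizontal applied forces, so A_x = 0.

A_x = 0, A_y = 9.113 kip, C_y = 25.97 kip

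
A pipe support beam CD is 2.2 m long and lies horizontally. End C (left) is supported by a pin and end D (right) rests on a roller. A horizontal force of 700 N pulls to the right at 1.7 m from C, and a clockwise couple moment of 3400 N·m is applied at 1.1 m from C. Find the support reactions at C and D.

Moments about C: D_y·2.2 − 3400 = 0 → D_y = 3400/2.2 = 1545.45 ≈ 1545 N.
ΣF_y = 0: C_y + 1545.45  = 0 → C_y = -1545 N.
ΣF_x = 0: C_x + 700 = 0 → C_x = -700.0 N.

C_x = -700.0 N, C_y = -1545 N, D_y = 1545 N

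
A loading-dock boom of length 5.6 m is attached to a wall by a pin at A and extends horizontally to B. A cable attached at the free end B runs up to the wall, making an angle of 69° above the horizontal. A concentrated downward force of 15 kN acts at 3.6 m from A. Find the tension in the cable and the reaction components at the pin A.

ΣM about A: T·sin69°·5.6 − 15·3.6 = 0 → T = 54/(5.6·0.93358) = 10.3289 ≈ 10.33 kN.
ΣF_x = 0: A_x − T·cos69° = 0 → A_x = 10.3289 × 0.358368 = 3.702 kN.
ΣF_y = 0: A_y + T·sin69° − 15 = 0 → A_y = 15 − 10.3289 × 0.93358 = 5.357 kN.

T = 10.33 kN, A_x = 3.702 kN, A_y = 5.357 kN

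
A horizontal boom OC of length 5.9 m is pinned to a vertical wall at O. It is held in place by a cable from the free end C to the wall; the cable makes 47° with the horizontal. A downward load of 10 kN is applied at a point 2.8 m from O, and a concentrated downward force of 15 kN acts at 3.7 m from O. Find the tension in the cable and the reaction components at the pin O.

ΣM about O: T·sin47°·5.9 − 10·2.8 − 15·3.7 = 0 → T = 83.5/(5.9·0.731354) = 19.3512 ≈ 19.35 kN.
ΣF_x = 0: O_x − T·cos47° = 0 → O_x = 19.3512 × 0.681998 = 13.20 kN.
ΣF_y = 0: O_y + T·sin47° − 10 − 15 = 0 → O_y = 25 − 19.3512 × 0.731354 = 10.85 kN.

T = 19.35 kN, O_x = 13.20 kN, O_y = 10.85 kN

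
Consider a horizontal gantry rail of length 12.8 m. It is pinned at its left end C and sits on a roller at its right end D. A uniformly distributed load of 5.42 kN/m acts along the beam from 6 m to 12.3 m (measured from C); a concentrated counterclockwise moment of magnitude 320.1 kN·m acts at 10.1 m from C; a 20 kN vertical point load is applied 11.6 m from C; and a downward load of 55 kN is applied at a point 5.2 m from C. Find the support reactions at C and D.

Resultant of the distributed load: 5.42 × 6.3 = 34.146 kN at 9.15 m from C.
Moments about C: D_y·12.8 − (5.42·6.3)·9.15 + 320.1 − 20·11.6 − 55·5.2 = 0 → D_y = 510.3359/12.8 = 39.87 kN.
ΣF_y = 0: C_y + 39.87 − 5.42·6.3 − 20 − 55 = 0 → C_y = 69.28 kN.
ΣF_x = 0: no horizontal applied forces, so C_x = 0.

C_x = 0, C_y = 69.28 kN, D_y = 39.87 kN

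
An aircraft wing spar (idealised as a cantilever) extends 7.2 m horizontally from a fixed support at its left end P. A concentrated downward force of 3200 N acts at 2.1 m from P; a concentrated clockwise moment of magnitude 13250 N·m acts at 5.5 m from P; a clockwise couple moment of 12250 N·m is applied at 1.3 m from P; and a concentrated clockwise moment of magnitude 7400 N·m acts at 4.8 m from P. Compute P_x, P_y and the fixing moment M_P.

P_x = 0, P_y = 3200 N, M_P = 39620 N·m

ΣF_x = 0: P_x = 0.
ΣF_y = 0: P_y − 3200 = 0 → P_y = 3200 N.
ΣM about P: M_P − 3200·2.1 − 13250 − 12250 − 7400 = 0 → M_P = 39620 N·m.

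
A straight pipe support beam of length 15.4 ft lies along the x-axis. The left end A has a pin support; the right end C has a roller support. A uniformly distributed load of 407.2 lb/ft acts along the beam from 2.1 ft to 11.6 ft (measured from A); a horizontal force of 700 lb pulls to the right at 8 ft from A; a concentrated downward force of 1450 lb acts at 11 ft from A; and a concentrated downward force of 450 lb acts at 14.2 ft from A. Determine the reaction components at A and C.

A_x = -700.0 lb, A_y = 2597 lb, C_y = 3171 lb

Resultant of the distributed load: 407.2 × 9.5 = 3868.4 lb at 6.85 ft from A.
Taking moments about A: C_y·15.4 − (407.2·9.5)·6.85 − 1450·11 − 450·14.2 = 0 → C_y = 48838.54/15.4 = 3171.33 ≈ 3171 lb.
ΣF_y = 0: A_y + 3171.33 − 407.2·9.5 − 1450 − 450 = 0 → A_y = 2597 lb.
ΣF_x = 0: A_x + 700 = 0 → A_x = -700.0 lb.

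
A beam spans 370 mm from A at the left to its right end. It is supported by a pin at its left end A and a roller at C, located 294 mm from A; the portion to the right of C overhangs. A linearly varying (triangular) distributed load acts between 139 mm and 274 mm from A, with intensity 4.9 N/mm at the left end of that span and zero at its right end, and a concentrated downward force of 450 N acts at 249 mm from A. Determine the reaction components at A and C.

A_x = 0, A_y = 192.6 N, C_y = 588.1 N

Resultant of the triangular load: ½ × 4.9 × 135 = 330.75 N, acting at 184 mm from A (one-third of the span from the peak).
ΣM about A: C_y·294 − (½·4.9·135)·184 − 450·249 = 0 → C_y = 172908/294 = 588.122 ≈ 588.1 N.
ΣF_y = 0: A_y + 588.122 − ½·4.9·135 − 450 = 0 → A_y = 192.6 N.
ΣF_x = 0: no horizontal applied forces, so A_x = 0.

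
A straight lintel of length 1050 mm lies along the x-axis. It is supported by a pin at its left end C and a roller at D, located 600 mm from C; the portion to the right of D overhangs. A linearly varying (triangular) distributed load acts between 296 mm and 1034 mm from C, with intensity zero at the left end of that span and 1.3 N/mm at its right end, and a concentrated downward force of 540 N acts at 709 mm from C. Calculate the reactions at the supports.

C_x = 0, C_y = -248.4 N, D_y = 1268 N

Resultant of the triangular load: ½ × 1.3 × 738 = 479.7 N, acting at 788 mm from C (one-third of the span from the peak).
ΣM about C: D_y·600 − (½·1.3·738)·788 − 540·709 = 0 → D_y = 760863.6/600 = 1268.11 ≈ 1268 N.
ΣF_y = 0: C_y + 1268.11 − ½·1.3·738 − 540 = 0 → C_y = -248.4 N.
ΣF_x = 0: no horizontal applied forces, so C_x = 0.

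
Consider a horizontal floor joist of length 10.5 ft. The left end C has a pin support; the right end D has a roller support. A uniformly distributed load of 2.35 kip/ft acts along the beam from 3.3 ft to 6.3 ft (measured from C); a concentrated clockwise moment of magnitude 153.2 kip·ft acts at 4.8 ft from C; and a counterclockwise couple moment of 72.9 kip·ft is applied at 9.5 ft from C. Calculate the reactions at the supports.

C_x = 0, C_y = -3.820 kip, D_y = 10.87 kip

Resultant of the distributed load: 2.35 × 3 = 7.05 kip at 4.8 ft from C.
Taking moments about C: D_y·10.5 − (2.35·3)·4.8 − 153.2 + 72.9 = 0 → D_y = 114.14/10.5 = 10.8705 ≈ 10.87 kip.
ΣF_y = 0: C_y + 10.8705 − 2.35·3 = 0 → C_y = -3.820 kip.
ΣF_x = 0: no horizontal applied forces, so C_x = 0.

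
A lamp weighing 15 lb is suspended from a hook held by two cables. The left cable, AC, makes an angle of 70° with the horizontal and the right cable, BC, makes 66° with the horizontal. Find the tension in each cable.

T_AC = 8.783 lb, T_BC = 7.385 lb

ΣF_x = 0: −T_AC·cos70° + T_BC·cos66° = 0 → T_BC = 0.840888·T_AC.
ΣF_y = 0: T_AC·sin70° + T_BC·sin66° = 15.
Substitute: T_AC·(0.939693 + 0.840888·0.913545) = 15 → T_AC = 8.78281 ≈ 8.783 lb.
Then T_BC = 0.840888 × 8.78281 = 7.385 lb.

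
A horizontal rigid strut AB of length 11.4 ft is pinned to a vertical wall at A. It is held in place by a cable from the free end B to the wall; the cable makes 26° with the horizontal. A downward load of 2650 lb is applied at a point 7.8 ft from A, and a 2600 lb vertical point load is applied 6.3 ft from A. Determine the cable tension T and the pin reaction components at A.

T = 7414 lb, A_x = 6663 lb, A_y = 2000 lb

ΣM about A: T·sin26°·11.4 − 2650·7.8 − 2600·6.3 = 0 → T = 37050/(11.4·0.438371) = 7413.81 ≈ 7414 lb.
ΣF_x = 0: A_x − T·cos26° = 0 → A_x = 7413.81 × 0.898794 = 6663 lb.
ΣF_y = 0: A_y + T·sin26° − 2650 − 2600 = 0 → A_y = 5250 − 7413.81 × 0.438371 = 2000 lb.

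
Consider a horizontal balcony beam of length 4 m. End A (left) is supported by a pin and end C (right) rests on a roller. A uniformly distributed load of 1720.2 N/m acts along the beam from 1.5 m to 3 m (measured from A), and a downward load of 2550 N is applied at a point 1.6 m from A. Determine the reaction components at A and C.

A_x = 0, A_y = 2659 N, C_y = 2471 N

Resultant of the distributed load: 1720.2 × 1.5 = 2580.3 N at 2.25 m from A.
ΣM about A: C_y·4 − (1720.2·1.5)·2.25 − 2550·1.6 = 0 → C_y = 9885.675/4 = 2471.42 ≈ 2471 N.
ΣF_y = 0: A_y + 2471.42 − 1720.2·1.5 − 2550 = 0 → A_y = 2659 N.
ΣF_x = 0: no horizontal applied forces, so A_x = 0.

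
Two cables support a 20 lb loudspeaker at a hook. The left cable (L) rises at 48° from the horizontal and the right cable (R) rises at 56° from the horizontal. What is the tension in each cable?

ΣF_x = 0: −T_L·cos48° + T_R·cos56° = 0 → T_R = 1.1966·T_L.
ΣF_y = 0: T_L·sin48° + T_R·sin56° = 20.
Substitute: T_L·(0.743145 + 1.1966·0.829038) = 20 → T_L = 11.5262 ≈ 11.53 lb.
Then T_R = 1.1966 × 11.5262 = 13.79 lb.

T_L = 11.53 lb, T_R = 13.79 lb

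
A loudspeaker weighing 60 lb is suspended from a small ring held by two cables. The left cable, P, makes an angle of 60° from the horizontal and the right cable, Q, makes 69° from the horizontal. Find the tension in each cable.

T_P = 27.67 lb, T_Q = 38.60 lb

ΣF_x = 0: −T_P·cos60° + T_Q·cos69° = 0 → T_Q = 1.39521·T_P.
ΣF_y = 0: T_P·sin60° + T_Q·sin69° = 60.
Substitute: T_P·(0.866025 + 1.39521·0.93358) = 60 → T_P = 27.6681 ≈ 27.67 lb.
Then T_Q = 1.39521 × 27.6681 = 38.60 lb.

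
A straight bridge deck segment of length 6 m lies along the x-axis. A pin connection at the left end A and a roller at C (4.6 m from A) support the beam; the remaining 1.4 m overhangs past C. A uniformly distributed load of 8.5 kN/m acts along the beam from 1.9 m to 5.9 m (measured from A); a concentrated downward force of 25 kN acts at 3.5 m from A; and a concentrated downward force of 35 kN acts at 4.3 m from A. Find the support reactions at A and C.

A_x = 0, A_y = 13.43 kN, C_y = 80.57 kN

Resultant of the distributed load: 8.5 × 4 = 34 kN at 3.9 m from A.
ΣM about A: C_y·4.6 − (8.5·4)·3.9 − 25·3.5 − 35·4.3 = 0 → C_y = 370.6/4.6 = 80.5652 ≈ 80.57 kN.
ΣF_y = 0: A_y + 80.5652 − 8.5·4 − 25 − 35 = 0 → A_y = 13.43 kN.
ΣF_x = 0: no horizontal applied forces, so A_x = 0.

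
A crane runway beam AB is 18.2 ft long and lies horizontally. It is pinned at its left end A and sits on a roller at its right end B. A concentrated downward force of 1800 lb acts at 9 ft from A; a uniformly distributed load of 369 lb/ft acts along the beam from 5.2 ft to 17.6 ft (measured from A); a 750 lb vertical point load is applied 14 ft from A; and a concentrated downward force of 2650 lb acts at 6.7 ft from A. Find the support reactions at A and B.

Resultant of the distributed load: 369 × 12.4 = 4575.6 lb at 11.4 ft from A.
ΣM about A: B_y·18.2 − 1800·9 − (369·12.4)·11.4 − 750·14 − 2650·6.7 = 0 → B_y = 96616.84/18.2 = 5308.62 ≈ 5309 lb.
ΣF_y = 0: A_y + 5308.62 − 1800 − 369·12.4 − 750 − 2650 = 0 → A_y = 4467 lb.
ΣF_x = 0: no horizontal applied forces, so A_x = 0.

A_x = 0, A_y = 4467 lb, B_y = 5309 lb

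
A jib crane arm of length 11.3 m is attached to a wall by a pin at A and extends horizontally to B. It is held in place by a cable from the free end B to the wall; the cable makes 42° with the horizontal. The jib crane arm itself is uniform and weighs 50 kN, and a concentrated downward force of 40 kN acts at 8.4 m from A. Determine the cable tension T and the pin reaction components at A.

ΣM about A: T·sin42°·11.3 − 50·5.65 − 40·8.4 = 0 → T = 618.5/(11.3·0.669131) = 81.7994 ≈ 81.80 kN.
ΣF_x = 0: A_x − T·cos42° = 0 → A_x = 81.7994 × 0.743145 = 60.79 kN.
ΣF_y = 0: A_y + T·sin42° − 50 − 40 = 0 → A_y = 90 − 81.7994 × 0.669131 = 35.27 kN.

T = 81.80 kN, A_x = 60.79 kN, A_y = 35.27 kN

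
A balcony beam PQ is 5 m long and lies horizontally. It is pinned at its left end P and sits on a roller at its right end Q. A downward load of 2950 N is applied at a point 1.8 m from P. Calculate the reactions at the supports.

P_x = 0, P_y = 1888 N, Q_y = 1062 N

Taking moments about P: Q_y·5 − 2950·1.8 = 0 → Q_y = 5310/5 = 1062 N.
ΣF_y = 0: P_y + 1062 − 2950 = 0 → P_y = 1888 N.
ΣF_x = 0: no horizontal applied forces, so P_x = 0.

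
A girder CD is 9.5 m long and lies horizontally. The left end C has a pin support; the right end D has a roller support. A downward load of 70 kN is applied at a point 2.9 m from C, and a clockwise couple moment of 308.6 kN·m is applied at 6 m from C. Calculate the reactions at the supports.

ΣM about C: D_y·9.5 − 70·2.9 − 308.6 = 0 → D_y = 511.6/9.5 = 53.8526 ≈ 53.85 kN.
ΣF_y = 0: C_y + 53.8526 − 70 = 0 → C_y = 16.15 kN.
ΣF_x = 0: no horizontal applied forces, so C_x = 0.

C_x = 0, C_y = 16.15 kN, D_y = 53.85 kN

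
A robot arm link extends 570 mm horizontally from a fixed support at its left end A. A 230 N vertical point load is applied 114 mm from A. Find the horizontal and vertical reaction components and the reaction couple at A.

A_x = 0, A_y = 230.0 N, M_A = 26220 N·mm

ΣF_x = 0: A_x = 0.
ΣF_y = 0: A_y − 230 = 0 → A_y = 230.0 N.
ΣM about A: M_A − 230·114 = 0 → M_A = 26220 N·mm.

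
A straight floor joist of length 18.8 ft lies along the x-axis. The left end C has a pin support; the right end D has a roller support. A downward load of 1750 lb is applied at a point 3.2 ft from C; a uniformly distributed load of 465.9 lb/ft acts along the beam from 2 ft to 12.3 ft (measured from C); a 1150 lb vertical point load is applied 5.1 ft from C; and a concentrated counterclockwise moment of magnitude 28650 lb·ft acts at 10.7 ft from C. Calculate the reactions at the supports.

Resultant of the distributed load: 465.9 × 10.3 = 4798.77 lb at 7.15 ft from C.
Moments about C: D_y·18.8 − 1750·3.2 − (465.9·10.3)·7.15 − 1150·5.1 + 28650 = 0 → D_y = 17126.2055/18.8 = 910.968 ≈ 911.0 lb.
ΣF_y = 0: C_y + 910.968 − 1750 − 465.9·10.3 − 1150 = 0 → C_y = 6788 lb.
ΣF_x = 0: no horizontal applied forces, so C_x = 0.

C_x = 0, C_y = 6788 lb, D_y = 911.0 lb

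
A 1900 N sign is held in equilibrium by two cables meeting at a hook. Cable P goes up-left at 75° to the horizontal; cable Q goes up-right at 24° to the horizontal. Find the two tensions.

T_P = 1757 N, T_Q = 497.9 N

ΣF_x = 0: −T_P·cos75° + T_Q·cos24° = 0 → T_Q = 0.283313·T_P.
ΣF_y = 0: T_P·sin75° + T_Q·sin24° = 1900.
Substitute: T_P·(0.965926 + 0.283313·0.406737) = 1900 → T_P = 1757.37 ≈ 1757 N.
Then T_Q = 0.283313 × 1757.37 = 497.9 N.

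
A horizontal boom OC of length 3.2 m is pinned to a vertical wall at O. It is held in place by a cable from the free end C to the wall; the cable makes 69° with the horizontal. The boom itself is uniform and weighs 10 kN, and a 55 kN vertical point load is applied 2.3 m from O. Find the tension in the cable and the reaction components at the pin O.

T = 47.70 kN, O_x = 17.09 kN, O_y = 20.47 kN

ΣM about O: T·sin69°·3.2 − 10·1.6 − 55·2.3 = 0 → T = 142.5/(3.2·0.93358) = 47.6994 ≈ 47.70 kN.
ΣF_x = 0: O_x − T·cos69° = 0 → O_x = 47.6994 × 0.358368 = 17.09 kN.
ΣF_y = 0: O_y + T·sin69° − 10 − 55 = 0 → O_y = 65 − 47.6994 × 0.93358 = 20.47 kN.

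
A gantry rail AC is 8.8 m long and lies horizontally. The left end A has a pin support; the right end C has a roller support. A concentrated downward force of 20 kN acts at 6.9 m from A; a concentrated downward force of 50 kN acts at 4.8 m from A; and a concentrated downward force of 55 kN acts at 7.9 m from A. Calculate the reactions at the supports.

Taking moments about A: C_y·8.8 − 20·6.9 − 50·4.8 − 55·7.9 = 0 → C_y = 812.5/8.8 = 92.3295 ≈ 92.33 kN.
ΣF_y = 0: A_y + 92.3295 − 20 − 50 − 55 = 0 → A_y = 32.67 kN.
ΣF_x = 0: no horizontal applied forces, so A_x = 0.

A_x = 0, A_y = 32.67 kN, C_y = 92.33 kN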